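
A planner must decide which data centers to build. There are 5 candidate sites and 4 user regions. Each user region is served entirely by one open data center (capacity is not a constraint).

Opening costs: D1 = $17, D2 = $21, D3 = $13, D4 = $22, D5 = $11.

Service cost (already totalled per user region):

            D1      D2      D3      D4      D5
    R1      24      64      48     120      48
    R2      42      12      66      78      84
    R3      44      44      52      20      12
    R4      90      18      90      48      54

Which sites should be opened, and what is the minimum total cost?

For any fixed open set, each user region goes to its cheapest open site; total = fixed + service.
{D1, D2, D5}: R1→D1 24, R2→D2 12, R3→D5 12, R4→D2 18. Service 66; fixed 49; total 115.
{D2, D5}: service 90 + fixed 32 = 122
{D1, D2, D3, D5}: R1→D1 24, R2→D2 12, R3→D5 12, R4→D2 18. Service 66; fixed 62; total 128.
{D1, D2, D3, D4, D5}: service 66 + fixed 84 = 150
No other subset beats 115.

Open D1, D2 and D5; minimum total cost 115.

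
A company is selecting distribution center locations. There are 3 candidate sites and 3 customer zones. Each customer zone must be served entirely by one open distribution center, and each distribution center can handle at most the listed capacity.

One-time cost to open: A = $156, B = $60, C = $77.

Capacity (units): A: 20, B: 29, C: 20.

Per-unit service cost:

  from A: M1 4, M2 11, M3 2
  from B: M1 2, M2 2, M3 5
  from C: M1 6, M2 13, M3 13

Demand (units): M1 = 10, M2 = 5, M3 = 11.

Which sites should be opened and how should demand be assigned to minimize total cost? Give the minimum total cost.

Minimum total cost: 145

Open {B}: M1→B 2·10=20, M2→B 2·5=10, M3→B 5·11=55.
Loads: B carries 26/29. Service 85; fixed 60; total 145.
Next best feasible plan costs 222.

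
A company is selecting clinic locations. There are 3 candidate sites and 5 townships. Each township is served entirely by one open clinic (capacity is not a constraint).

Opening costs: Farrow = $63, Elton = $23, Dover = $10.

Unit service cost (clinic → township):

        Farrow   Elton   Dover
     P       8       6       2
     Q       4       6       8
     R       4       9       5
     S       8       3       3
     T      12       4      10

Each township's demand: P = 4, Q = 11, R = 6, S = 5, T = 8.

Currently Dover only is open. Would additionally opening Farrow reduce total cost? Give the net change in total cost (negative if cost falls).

Current service cost with {Dover}: 221.
Adding Farrow: each township re-picks its cheapest; new service cost 171, saving 50.
Extra fixed cost: 63. Net change = 63 − 50 = 13.
(Totals: 231 → 244.)

No — net change +13 (cost rises by 13).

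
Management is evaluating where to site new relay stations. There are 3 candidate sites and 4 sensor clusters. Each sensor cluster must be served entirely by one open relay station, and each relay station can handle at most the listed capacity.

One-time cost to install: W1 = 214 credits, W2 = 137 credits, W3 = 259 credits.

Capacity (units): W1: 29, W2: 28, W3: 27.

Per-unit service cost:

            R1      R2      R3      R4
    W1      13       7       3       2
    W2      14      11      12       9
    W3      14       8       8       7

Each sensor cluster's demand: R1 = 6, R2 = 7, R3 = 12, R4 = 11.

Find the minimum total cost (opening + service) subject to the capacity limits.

Minimum total cost: 564

Open {W1, W2}: R1→W1 13·6=78, R2→W2 11·7=77, R3→W1 3·12=36, R4→W1 2·11=22.
Loads: W1 carries 29/29, W2 carries 7/28. Service 213; fixed 351; total 564.
Next best feasible plan costs 570.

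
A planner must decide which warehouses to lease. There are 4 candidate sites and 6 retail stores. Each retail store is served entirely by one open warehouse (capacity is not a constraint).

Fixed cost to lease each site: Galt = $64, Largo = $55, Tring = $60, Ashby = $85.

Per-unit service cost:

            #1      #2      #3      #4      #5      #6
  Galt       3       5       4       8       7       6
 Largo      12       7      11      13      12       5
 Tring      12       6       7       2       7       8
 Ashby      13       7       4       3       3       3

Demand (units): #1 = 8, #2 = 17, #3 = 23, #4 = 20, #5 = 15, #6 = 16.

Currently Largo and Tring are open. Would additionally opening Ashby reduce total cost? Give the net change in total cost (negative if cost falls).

Yes — net change −76 (cost falls by 76).

Current service cost with {Largo, Tring}: 584.
Adding Ashby: each retail store re-picks its cheapest; new service cost 423, saving 161.
Extra fixed cost: 85. Net change = 85 − 161 = -76.
(Totals: 699 → 623.)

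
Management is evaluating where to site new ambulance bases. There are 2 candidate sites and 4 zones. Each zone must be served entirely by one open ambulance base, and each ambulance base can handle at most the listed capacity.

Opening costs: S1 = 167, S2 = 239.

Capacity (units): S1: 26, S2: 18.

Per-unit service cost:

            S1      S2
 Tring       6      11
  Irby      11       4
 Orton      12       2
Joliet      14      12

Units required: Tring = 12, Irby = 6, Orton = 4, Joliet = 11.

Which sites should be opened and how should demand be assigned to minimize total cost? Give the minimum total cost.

Minimum total cost: 664

Open {S1, S2}: Tring→S1 6·12=72, Irby→S2 4·6=24, Orton→S2 2·4=8, Joliet→S1 14·11=154.
Loads: S1 carries 23/26, S2 carries 10/18. Service 258; fixed 406; total 664.
Next best feasible plan costs 682.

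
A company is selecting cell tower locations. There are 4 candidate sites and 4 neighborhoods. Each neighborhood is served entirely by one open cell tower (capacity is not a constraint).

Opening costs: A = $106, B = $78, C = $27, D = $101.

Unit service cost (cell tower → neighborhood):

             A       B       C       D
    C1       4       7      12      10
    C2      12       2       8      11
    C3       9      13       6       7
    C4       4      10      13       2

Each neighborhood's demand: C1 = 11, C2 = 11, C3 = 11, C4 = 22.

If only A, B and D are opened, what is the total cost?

Total cost: 472

Each neighborhood is assigned to its cheapest site among the open ones.
{A, B, D}: C1→A 4·11=44, C2→B 2·11=22, C3→D 7·11=77, C4→D 2·22=44. Service 187; fixed 285; total 472.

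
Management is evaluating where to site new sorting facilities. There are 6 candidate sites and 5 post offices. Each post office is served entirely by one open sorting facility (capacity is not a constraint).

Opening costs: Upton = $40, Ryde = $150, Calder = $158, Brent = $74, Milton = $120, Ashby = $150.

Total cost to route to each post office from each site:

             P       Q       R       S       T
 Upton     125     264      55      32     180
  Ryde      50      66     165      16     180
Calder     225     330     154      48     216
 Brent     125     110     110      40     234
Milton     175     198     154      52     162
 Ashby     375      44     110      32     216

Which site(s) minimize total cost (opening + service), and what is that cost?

For any fixed open set, each post office goes to its cheapest open site; total = fixed + service.
{Upton, Ryde}: P→Ryde 50, Q→Ryde 66, R→Upton 55, S→Ryde 16, T→Upton 180. Service 367; fixed 190; total 557.
{Upton, Brent}: P→Upton 125, Q→Brent 110, R→Upton 55, S→Upton 32, T→Upton 180. Service 502; fixed 114; total 616.
{Upton, Ashby}: service 436 + fixed 190 = 626
{Upton, Ryde, Calder, Brent, Milton, Ashby}: service 327 + fixed 692 = 1019
No other subset beats 557.

Open Upton and Ryde; minimum total cost 557.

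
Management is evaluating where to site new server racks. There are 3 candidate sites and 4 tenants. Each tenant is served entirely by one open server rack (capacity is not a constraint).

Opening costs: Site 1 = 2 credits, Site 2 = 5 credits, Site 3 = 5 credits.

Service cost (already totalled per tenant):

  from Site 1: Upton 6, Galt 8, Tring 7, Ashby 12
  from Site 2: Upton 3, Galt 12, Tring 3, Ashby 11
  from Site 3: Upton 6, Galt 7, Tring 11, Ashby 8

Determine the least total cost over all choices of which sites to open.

Minimum total cost: 31

For any fixed open set, each tenant goes to its cheapest open site; total = fixed + service.
{Site 2, Site 3}: Upton→Site 2 3, Galt→Site 3 7, Tring→Site 2 3, Ashby→Site 3 8. Service 21; fixed 10; total 31.
{Site 1, Site 2}: Upton→Site 2 3, Galt→Site 1 8, Tring→Site 2 3, Ashby→Site 2 11. Service 25; fixed 7; total 32.
{Site 1, Site 2, Site 3}: service 21 + fixed 12 = 33
{Site 1}: service 33 + fixed 2 = 35
No other subset beats 31.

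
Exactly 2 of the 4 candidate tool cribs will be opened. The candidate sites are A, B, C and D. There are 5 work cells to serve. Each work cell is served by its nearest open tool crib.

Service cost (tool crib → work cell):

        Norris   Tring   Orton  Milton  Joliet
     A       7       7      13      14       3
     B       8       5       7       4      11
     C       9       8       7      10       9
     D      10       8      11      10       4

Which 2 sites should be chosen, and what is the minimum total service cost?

With exactly 2 open, each work cell uses its cheapest among the chosen.
{A, B}: Norris→A 7, Tring→B 5, Orton→B 7, Milton→B 4, Joliet→A 3. Service cost 26.
{B, D}: service cost 28
{B, C}: service cost 33
Among all 6 size-2 choices, {A, B} is lowest.

Choose A and B; total service cost 26.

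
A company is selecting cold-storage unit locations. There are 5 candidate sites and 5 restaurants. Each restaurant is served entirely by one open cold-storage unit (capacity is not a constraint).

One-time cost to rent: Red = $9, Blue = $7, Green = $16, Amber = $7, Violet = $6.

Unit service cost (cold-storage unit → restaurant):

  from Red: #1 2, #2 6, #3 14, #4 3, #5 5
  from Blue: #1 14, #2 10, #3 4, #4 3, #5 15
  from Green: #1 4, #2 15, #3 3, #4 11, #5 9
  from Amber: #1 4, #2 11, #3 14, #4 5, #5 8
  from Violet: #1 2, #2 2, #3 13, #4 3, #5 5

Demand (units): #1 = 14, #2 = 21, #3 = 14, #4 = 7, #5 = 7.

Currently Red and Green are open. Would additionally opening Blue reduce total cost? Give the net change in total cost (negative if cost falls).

Current service cost with {Red, Green}: 252.
Adding Blue: each restaurant re-picks its cheapest; new service cost 252, saving 0.
Extra fixed cost: 7. Net change = 7 − 0 = 7.
(Totals: 277 → 284.)

No — net change +7 (cost rises by 7).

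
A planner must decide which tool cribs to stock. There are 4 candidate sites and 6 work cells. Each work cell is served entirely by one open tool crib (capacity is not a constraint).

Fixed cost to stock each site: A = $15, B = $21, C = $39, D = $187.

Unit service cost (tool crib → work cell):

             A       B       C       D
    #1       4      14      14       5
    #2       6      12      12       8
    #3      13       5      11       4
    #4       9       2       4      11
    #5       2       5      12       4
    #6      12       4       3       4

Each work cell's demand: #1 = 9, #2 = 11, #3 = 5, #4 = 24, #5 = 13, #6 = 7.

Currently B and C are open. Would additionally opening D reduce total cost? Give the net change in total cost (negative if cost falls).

Current service cost with {B, C}: 417.
Adding D: each work cell re-picks its cheapest; new service cost 274, saving 143.
Extra fixed cost: 187. Net change = 187 − 143 = 44.
(Totals: 477 → 521.)

No — net change +44 (cost rises by 44).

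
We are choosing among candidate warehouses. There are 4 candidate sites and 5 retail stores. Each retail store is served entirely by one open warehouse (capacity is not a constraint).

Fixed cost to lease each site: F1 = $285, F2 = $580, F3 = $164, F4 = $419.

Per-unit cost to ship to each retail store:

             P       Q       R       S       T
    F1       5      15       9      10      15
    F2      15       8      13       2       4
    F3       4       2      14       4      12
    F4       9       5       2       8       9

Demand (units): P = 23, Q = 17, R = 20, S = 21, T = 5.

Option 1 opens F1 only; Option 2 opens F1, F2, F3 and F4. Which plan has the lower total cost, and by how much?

Option 1 is cheaper by 556.

Option 1: {F1}: P→F1 5·23=115, Q→F1 15·17=255, R→F1 9·20=180, S→F1 10·21=210, T→F1 15·5=75. Service 835; fixed 285; total 1120.
Option 2: {F1, F2, F3, F4}: P→F3 4·23=92, Q→F3 2·17=34, R→F4 2·20=40, S→F2 2·21=42, T→F2 4·5=20. Service 228; fixed 1448; total 1676.
Difference: |1120 − 1676| = 556.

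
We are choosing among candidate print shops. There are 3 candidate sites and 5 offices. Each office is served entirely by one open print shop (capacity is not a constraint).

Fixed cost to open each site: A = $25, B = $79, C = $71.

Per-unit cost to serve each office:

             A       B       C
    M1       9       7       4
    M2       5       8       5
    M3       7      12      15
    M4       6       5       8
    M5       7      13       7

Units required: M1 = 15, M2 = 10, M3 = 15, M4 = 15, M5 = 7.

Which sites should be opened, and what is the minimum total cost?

Open A and C; minimum total cost 450.

For any fixed open set, each office goes to its cheapest open site; total = fixed + service.
{A, C}: M1→C 4·15=60, M2→A 5·10=50, M3→A 7·15=105, M4→A 6·15=90, M5→A 7·7=49. Service 354; fixed 96; total 450.
{A}: M1→A 9·15=135, M2→A 5·10=50, M3→A 7·15=105, M4→A 6·15=90, M5→A 7·7=49. Service 429; fixed 25; total 454.
{A, B}: M1→B 7·15=105, M2→A 5·10=50, M3→A 7·15=105, M4→B 5·15=75, M5→A 7·7=49. Service 384; fixed 104; total 488.
{A, B, C}: M1→C 4·15=60, M2→A 5·10=50, M3→A 7·15=105, M4→B 5·15=75, M5→A 7·7=49. Service 339; fixed 175; total 514.
No other subset beats 450.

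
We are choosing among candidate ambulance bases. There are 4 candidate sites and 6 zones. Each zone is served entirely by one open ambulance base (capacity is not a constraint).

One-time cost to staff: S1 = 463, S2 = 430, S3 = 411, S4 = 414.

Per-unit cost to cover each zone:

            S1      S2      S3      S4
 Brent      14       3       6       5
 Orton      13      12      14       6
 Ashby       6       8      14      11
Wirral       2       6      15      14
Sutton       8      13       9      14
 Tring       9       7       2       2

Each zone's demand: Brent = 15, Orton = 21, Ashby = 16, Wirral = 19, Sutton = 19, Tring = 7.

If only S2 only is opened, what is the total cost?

Each zone is assigned to its cheapest site among the open ones.
{S2}: Brent→S2 3·15=45, Orton→S2 12·21=252, Ashby→S2 8·16=128, Wirral→S2 6·19=114, Sutton→S2 13·19=247, Tring→S2 7·7=49. Service 835; fixed 430; total 1265.

Total cost: 1265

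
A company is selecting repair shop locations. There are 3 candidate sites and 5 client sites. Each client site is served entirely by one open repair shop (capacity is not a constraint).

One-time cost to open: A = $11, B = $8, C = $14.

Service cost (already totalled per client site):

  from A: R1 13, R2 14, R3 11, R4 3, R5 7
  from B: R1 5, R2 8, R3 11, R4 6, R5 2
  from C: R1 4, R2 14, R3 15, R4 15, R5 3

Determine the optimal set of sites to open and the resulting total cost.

For any fixed open set, each client site goes to its cheapest open site; total = fixed + service.
{B}: R1→B 5, R2→B 8, R3→B 11, R4→B 6, R5→B 2. Service 32; fixed 8; total 40.
{A, B}: service 29 + fixed 19 = 48
{B, C}: R1→C 4, R2→B 8, R3→B 11, R4→B 6, R5→B 2. Service 31; fixed 22; total 53.
{A, B, C}: R1→C 4, R2→B 8, R3→A 11, R4→A 3, R5→B 2. Service 28; fixed 33; total 61.
No other subset beats 40.

Open B only; minimum total cost 40.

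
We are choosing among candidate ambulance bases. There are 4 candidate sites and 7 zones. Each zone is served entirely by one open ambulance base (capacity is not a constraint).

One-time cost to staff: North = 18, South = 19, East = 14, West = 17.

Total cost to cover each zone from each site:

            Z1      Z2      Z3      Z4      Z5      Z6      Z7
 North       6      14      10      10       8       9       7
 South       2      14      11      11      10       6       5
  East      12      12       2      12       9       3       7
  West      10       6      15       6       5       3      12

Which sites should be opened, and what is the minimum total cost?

For any fixed open set, each zone goes to its cheapest open site; total = fixed + service.
{East, West}: Z1→West 10, Z2→West 6, Z3→East 2, Z4→West 6, Z5→West 5, Z6→East 3, Z7→East 7. Service 39; fixed 31; total 70.
{East}: service 57 + fixed 14 = 71
{South, West}: Z1→South 2, Z2→West 6, Z3→South 11, Z4→West 6, Z5→West 5, Z6→West 3, Z7→South 5. Service 38; fixed 36; total 74.
{North, South, East, West}: Z1→South 2, Z2→West 6, Z3→East 2, Z4→West 6, Z5→West 5, Z6→East 3, Z7→South 5. Service 29; fixed 68; total 97.
(All 15 nonempty subsets were checked; East and West is lowest.)

Open East and West; minimum total cost 70.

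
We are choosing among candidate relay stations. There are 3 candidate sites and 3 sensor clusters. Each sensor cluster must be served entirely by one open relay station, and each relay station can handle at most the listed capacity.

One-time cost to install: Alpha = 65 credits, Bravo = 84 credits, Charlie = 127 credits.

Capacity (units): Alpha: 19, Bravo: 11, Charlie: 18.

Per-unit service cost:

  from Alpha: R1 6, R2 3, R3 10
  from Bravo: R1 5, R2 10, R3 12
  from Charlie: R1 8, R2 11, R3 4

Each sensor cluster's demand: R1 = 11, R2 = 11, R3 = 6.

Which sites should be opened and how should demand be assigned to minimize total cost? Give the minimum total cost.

Open {Alpha, Bravo}: R1→Bravo 5·11=55, R2→Alpha 3·11=33, R3→Alpha 10·6=60.
Loads: Alpha carries 17/19, Bravo carries 11/11. Service 148; fixed 149; total 297.
Next best feasible plan costs 337.

Minimum total cost: 297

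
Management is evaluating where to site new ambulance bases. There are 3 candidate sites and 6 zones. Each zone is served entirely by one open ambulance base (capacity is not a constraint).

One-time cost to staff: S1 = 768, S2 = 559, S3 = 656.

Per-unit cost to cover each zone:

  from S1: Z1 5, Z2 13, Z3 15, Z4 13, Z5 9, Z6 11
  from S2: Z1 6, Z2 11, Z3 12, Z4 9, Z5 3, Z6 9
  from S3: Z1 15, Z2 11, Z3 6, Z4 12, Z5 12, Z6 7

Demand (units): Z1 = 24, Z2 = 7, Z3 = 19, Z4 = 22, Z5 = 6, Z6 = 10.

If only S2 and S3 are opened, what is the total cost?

Each zone is assigned to its cheapest site among the open ones.
{S2, S3}: Z1→S2 6·24=144, Z2→S2 11·7=77, Z3→S3 6·19=114, Z4→S2 9·22=198, Z5→S2 3·6=18, Z6→S3 7·10=70. Service 621; fixed 1215; total 1836.

Total cost: 1836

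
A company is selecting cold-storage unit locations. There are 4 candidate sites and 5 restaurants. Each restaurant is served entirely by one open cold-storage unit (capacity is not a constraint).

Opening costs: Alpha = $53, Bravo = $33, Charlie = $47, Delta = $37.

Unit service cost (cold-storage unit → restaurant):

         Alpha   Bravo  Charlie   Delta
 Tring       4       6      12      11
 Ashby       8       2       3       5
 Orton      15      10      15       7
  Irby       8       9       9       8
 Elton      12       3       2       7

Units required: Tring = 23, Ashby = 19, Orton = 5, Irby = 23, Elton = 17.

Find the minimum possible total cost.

For any fixed open set, each restaurant goes to its cheapest open site; total = fixed + service.
{Alpha, Bravo}: Tring→Alpha 4·23=92, Ashby→Bravo 2·19=38, Orton→Bravo 10·5=50, Irby→Alpha 8·23=184, Elton→Bravo 3·17=51. Service 415; fixed 86; total 501.
{Bravo, Delta}: Tring→Bravo 6·23=138, Ashby→Bravo 2·19=38, Orton→Delta 7·5=35, Irby→Delta 8·23=184, Elton→Bravo 3·17=51. Service 446; fixed 70; total 516.
{Bravo}: service 484 + fixed 33 = 517
{Alpha, Bravo, Charlie, Delta}: service 383 + fixed 170 = 553
No other subset beats 501.

Minimum total cost: 501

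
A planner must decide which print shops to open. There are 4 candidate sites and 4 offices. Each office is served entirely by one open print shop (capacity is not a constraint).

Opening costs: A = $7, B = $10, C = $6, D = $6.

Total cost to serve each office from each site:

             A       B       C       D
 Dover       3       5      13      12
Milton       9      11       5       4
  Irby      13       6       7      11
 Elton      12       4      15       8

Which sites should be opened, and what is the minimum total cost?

For any fixed open set, each office goes to its cheapest open site; total = fixed + service.
{B, D}: Dover→B 5, Milton→D 4, Irby→B 6, Elton→B 4. Service 19; fixed 16; total 35.
{B}: Dover→B 5, Milton→B 11, Irby→B 6, Elton→B 4. Service 26; fixed 10; total 36.
{B, C}: service 20 + fixed 16 = 36
{A, B, C, D}: service 17 + fixed 29 = 46
(All 15 nonempty subsets were checked; B and D is lowest.)

Open B and D; minimum total cost 35.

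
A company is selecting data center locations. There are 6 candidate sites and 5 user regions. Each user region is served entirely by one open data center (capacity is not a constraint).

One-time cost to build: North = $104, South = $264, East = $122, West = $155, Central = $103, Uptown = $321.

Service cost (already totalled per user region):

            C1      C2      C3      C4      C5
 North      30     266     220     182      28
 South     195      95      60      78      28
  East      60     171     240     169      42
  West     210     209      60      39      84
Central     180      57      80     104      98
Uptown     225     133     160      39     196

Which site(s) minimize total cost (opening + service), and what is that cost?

Open North and Central; minimum total cost 506.

For any fixed open set, each user region goes to its cheapest open site; total = fixed + service.
{North, Central}: C1→North 30, C2→Central 57, C3→Central 80, C4→Central 104, C5→North 28. Service 299; fixed 207; total 506.
{East, Central}: service 343 + fixed 225 = 568
{North, West, Central}: C1→North 30, C2→Central 57, C3→West 60, C4→West 39, C5→North 28. Service 214; fixed 362; total 576.
{North, South, East, West, Central, Uptown}: C1→North 30, C2→Central 57, C3→South 60, C4→West 39, C5→North 28. Service 214; fixed 1069; total 1283.
No other subset beats 506.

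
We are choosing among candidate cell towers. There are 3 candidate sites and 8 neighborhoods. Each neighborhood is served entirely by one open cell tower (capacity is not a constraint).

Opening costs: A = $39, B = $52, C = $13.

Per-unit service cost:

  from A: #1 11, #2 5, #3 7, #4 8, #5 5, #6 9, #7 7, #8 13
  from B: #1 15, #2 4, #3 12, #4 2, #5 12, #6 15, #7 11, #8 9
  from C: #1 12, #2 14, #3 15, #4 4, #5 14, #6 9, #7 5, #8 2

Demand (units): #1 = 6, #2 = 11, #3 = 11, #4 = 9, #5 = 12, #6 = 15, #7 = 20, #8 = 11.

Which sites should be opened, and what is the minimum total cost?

Open A and C; minimum total cost 603.

For any fixed open set, each neighborhood goes to its cheapest open site; total = fixed + service.
{A, C}: #1→A 11·6=66, #2→A 5·11=55, #3→A 7·11=77, #4→C 4·9=36, #5→A 5·12=60, #6→A 9·15=135, #7→C 5·20=100, #8→C 2·11=22. Service 551; fixed 52; total 603.
{A, B, C}: service 522 + fixed 104 = 626
{A, B}: service 639 + fixed 91 = 730
{C}: #1→C 12·6=72, #2→C 14·11=154, #3→C 15·11=165, #4→C 4·9=36, #5→C 14·12=168, #6→C 9·15=135, #7→C 5·20=100, #8→C 2·11=22. Service 852; fixed 13; total 865.
No other subset beats 603.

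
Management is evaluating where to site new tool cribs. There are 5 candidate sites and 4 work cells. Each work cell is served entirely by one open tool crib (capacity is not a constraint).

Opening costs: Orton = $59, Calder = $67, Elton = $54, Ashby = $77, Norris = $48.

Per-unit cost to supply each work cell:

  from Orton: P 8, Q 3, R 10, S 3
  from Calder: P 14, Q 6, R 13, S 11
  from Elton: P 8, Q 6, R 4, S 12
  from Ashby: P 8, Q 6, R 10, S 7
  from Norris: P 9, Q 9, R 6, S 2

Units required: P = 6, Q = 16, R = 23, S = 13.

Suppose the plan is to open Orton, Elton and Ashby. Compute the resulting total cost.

Total cost: 417

Each work cell is assigned to its cheapest site among the open ones.
{Orton, Elton, Ashby}: P→Orton 8·6=48, Q→Orton 3·16=48, R→Elton 4·23=92, S→Orton 3·13=39. Service 227; fixed 190; total 417.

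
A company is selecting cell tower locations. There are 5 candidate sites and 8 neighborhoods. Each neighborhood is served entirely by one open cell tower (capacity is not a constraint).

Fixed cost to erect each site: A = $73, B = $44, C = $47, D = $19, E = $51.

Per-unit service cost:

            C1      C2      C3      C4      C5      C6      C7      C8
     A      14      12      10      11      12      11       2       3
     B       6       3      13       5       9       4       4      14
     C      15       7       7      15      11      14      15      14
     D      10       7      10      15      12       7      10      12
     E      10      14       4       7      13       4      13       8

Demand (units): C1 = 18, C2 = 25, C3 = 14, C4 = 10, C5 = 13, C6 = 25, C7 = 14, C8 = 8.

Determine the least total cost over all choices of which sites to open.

Minimum total cost: 721

For any fixed open set, each neighborhood goes to its cheapest open site; total = fixed + service.
{B, E}: C1→B 6·18=108, C2→B 3·25=75, C3→E 4·14=56, C4→B 5·10=50, C5→B 9·13=117, C6→B 4·25=100, C7→B 4·14=56, C8→E 8·8=64. Service 626; fixed 95; total 721.
{A, B, E}: service 558 + fixed 168 = 726
{B, D, E}: service 626 + fixed 114 = 740
{A, B, C, D, E}: C1→B 6·18=108, C2→B 3·25=75, C3→E 4·14=56, C4→B 5·10=50, C5→B 9·13=117, C6→B 4·25=100, C7→A 2·14=28, C8→A 3·8=24. Service 558; fixed 234; total 792.
No other subset beats 721.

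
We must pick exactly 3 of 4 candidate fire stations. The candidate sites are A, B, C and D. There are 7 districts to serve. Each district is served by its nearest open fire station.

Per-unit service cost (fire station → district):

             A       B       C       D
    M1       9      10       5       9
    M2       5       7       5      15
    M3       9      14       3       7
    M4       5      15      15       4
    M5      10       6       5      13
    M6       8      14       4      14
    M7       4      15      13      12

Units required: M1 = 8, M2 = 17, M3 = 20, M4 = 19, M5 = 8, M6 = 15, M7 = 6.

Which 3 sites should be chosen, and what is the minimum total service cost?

With exactly 3 open, each district uses its cheapest among the chosen.
{A, C, D}: M1→C 5·8=40, M2→A 5·17=85, M3→C 3·20=60, M4→D 4·19=76, M5→C 5·8=40, M6→C 4·15=60, M7→A 4·6=24. Service cost 385.
{A, B, C}: service cost 404
{B, C, D}: service cost 433
Among all 4 size-3 choices, {A, C, D} is lowest.

Choose A, C and D; total service cost 385.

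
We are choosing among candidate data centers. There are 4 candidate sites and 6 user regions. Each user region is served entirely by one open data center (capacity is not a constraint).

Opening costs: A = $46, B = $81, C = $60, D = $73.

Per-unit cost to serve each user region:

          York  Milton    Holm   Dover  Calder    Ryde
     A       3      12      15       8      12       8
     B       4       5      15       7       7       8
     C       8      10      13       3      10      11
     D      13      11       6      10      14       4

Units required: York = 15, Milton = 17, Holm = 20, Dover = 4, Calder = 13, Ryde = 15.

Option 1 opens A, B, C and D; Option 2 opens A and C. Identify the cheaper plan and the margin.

Option 1 is cheaper by 170.

Option 1: {A, B, C, D}: York→A 3·15=45, Milton→B 5·17=85, Holm→D 6·20=120, Dover→C 3·4=12, Calder→B 7·13=91, Ryde→D 4·15=60. Service 413; fixed 260; total 673.
Option 2: {A, C}: York→A 3·15=45, Milton→C 10·17=170, Holm→C 13·20=260, Dover→C 3·4=12, Calder→C 10·13=130, Ryde→A 8·15=120. Service 737; fixed 106; total 843.
Difference: |673 − 843| = 170.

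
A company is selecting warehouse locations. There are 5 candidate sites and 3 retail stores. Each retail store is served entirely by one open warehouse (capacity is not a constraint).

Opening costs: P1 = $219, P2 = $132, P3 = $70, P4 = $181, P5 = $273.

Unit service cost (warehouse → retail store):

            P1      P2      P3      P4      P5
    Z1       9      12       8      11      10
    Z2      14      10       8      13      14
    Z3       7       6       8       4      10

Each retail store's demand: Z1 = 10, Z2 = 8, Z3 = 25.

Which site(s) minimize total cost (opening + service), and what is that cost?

Open P3 only; minimum total cost 414.

For any fixed open set, each retail store goes to its cheapest open site; total = fixed + service.
{P3}: Z1→P3 8·10=80, Z2→P3 8·8=64, Z3→P3 8·25=200. Service 344; fixed 70; total 414.
{P2}: service 350 + fixed 132 = 482
{P3, P4}: Z1→P3 8·10=80, Z2→P3 8·8=64, Z3→P4 4·25=100. Service 244; fixed 251; total 495.
{P1, P2, P3, P4, P5}: Z1→P3 8·10=80, Z2→P3 8·8=64, Z3→P4 4·25=100. Service 244; fixed 875; total 1119.
No other subset beats 414.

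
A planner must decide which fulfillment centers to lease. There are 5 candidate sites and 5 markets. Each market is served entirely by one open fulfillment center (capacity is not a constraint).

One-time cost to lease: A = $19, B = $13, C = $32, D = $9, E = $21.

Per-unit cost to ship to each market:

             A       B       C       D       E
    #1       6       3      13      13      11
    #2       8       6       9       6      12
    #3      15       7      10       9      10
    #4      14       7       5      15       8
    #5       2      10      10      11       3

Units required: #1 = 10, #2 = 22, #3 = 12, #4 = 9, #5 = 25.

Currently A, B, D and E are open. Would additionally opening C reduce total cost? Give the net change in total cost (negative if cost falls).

No — net change +14 (cost rises by 14).

Current service cost with {A, B, D, E}: 359.
Adding C: each market re-picks its cheapest; new service cost 341, saving 18.
Extra fixed cost: 32. Net change = 32 − 18 = 14.
(Totals: 421 → 435.)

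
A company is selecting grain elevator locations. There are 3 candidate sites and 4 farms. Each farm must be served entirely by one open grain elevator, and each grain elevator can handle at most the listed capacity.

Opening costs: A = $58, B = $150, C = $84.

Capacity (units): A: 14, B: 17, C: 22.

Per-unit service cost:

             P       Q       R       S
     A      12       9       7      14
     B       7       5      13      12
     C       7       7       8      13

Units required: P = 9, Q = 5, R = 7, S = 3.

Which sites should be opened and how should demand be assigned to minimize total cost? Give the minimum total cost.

Minimum total cost: 328

Open {A, C}: P→C 7·9=63, Q→C 7·5=35, R→A 7·7=49, S→C 13·3=39.
Loads: A carries 7/14, C carries 17/22. Service 186; fixed 142; total 328.
Next best feasible plan costs 331.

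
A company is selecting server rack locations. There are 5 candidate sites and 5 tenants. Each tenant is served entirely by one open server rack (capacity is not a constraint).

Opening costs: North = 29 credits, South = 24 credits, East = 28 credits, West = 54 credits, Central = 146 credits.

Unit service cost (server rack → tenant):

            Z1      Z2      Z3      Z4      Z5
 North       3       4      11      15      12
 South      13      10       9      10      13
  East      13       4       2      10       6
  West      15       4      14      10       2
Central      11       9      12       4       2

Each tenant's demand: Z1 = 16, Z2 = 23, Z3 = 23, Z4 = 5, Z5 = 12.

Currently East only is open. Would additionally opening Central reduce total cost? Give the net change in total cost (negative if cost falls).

Current service cost with {East}: 468.
Adding Central: each tenant re-picks its cheapest; new service cost 358, saving 110.
Extra fixed cost: 146. Net change = 146 − 110 = 36.
(Totals: 496 → 532.)

No — net change +36 (cost rises by 36).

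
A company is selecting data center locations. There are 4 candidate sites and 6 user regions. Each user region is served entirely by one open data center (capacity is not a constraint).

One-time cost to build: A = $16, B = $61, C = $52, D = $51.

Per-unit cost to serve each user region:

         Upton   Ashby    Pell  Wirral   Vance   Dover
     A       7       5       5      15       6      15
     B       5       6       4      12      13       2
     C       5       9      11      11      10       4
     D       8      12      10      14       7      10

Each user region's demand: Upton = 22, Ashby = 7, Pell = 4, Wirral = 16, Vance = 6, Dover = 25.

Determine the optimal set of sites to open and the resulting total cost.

For any fixed open set, each user region goes to its cheapest open site; total = fixed + service.
{A, B}: Upton→B 5·22=110, Ashby→A 5·7=35, Pell→B 4·4=16, Wirral→B 12·16=192, Vance→A 6·6=36, Dover→B 2·25=50. Service 439; fixed 77; total 516.
{A, C}: service 477 + fixed 68 = 545
{B}: service 488 + fixed 61 = 549
{A, B, C, D}: service 423 + fixed 180 = 603
No other subset beats 516.

Open A and B; minimum total cost 516.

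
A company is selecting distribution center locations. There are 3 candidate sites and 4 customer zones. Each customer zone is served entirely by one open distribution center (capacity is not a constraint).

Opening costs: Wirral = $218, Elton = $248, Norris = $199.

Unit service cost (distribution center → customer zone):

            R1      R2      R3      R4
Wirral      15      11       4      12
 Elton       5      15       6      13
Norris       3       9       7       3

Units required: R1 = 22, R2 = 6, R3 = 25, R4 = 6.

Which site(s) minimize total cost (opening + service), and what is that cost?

For any fixed open set, each customer zone goes to its cheapest open site; total = fixed + service.
{Norris}: R1→Norris 3·22=66, R2→Norris 9·6=54, R3→Norris 7·25=175, R4→Norris 3·6=18. Service 313; fixed 199; total 512.
{Wirral, Norris}: service 238 + fixed 417 = 655
{Elton}: service 428 + fixed 248 = 676
{Wirral, Elton, Norris}: service 238 + fixed 665 = 903
No other subset beats 512.

Open Norris only; minimum total cost 512.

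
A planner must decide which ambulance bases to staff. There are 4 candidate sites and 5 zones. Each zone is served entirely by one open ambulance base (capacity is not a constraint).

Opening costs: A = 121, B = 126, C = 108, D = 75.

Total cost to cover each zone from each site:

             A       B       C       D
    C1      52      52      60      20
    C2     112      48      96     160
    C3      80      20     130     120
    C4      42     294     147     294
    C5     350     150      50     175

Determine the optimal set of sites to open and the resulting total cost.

Open A and C; minimum total cost 549.

For any fixed open set, each zone goes to its cheapest open site; total = fixed + service.
{A, C}: C1→A 52, C2→C 96, C3→A 80, C4→A 42, C5→C 50. Service 320; fixed 229; total 549.
{B, C}: C1→B 52, C2→B 48, C3→B 20, C4→C 147, C5→C 50. Service 317; fixed 234; total 551.
{A, B}: service 312 + fixed 247 = 559
{A, B, C, D}: C1→D 20, C2→B 48, C3→B 20, C4→A 42, C5→C 50. Service 180; fixed 430; total 610.
(All 15 nonempty subsets were checked; A and C is lowest.)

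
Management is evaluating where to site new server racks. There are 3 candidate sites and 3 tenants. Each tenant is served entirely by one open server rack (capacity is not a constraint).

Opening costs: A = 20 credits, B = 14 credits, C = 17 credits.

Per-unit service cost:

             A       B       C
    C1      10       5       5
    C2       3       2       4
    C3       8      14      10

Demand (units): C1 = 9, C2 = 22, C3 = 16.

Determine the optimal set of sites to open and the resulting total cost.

Open A and B; minimum total cost 251.

For any fixed open set, each tenant goes to its cheapest open site; total = fixed + service.
{A, B}: C1→B 5·9=45, C2→B 2·22=44, C3→A 8·16=128. Service 217; fixed 34; total 251.
{A, B, C}: service 217 + fixed 51 = 268
{A, C}: service 239 + fixed 37 = 276
{B}: C1→B 5·9=45, C2→B 2·22=44, C3→B 14·16=224. Service 313; fixed 14; total 327.
(All 7 nonempty subsets were checked; A and B is lowest.)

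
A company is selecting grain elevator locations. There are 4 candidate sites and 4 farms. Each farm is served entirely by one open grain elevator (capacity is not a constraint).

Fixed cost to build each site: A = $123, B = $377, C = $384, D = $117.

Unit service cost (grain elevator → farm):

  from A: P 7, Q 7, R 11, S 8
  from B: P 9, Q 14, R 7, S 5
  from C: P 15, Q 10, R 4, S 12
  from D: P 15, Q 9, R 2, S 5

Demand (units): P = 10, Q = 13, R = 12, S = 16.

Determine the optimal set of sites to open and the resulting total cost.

For any fixed open set, each farm goes to its cheapest open site; total = fixed + service.
{D}: P→D 15·10=150, Q→D 9·13=117, R→D 2·12=24, S→D 5·16=80. Service 371; fixed 117; total 488.
{A, D}: service 265 + fixed 240 = 505
{A}: P→A 7·10=70, Q→A 7·13=91, R→A 11·12=132, S→A 8·16=128. Service 421; fixed 123; total 544.
{A, B, C, D}: service 265 + fixed 1001 = 1266
No other subset beats 488.

Open D only; minimum total cost 488.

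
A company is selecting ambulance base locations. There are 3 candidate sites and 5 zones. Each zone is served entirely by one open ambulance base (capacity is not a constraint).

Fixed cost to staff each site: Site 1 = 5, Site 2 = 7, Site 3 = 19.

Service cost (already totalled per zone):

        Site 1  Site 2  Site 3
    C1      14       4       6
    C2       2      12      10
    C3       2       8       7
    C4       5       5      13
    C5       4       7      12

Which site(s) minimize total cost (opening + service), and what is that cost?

For any fixed open set, each zone goes to its cheapest open site; total = fixed + service.
{Site 1, Site 2}: C1→Site 2 4, C2→Site 1 2, C3→Site 1 2, C4→Site 1 5, C5→Site 1 4. Service 17; fixed 12; total 29.
{Site 1}: service 27 + fixed 5 = 32
{Site 1, Site 3}: service 19 + fixed 24 = 43
{Site 1, Site 2, Site 3}: C1→Site 2 4, C2→Site 1 2, C3→Site 1 2, C4→Site 1 5, C5→Site 1 4. Service 17; fixed 31; total 48.
No other subset beats 29.

Open Site 1 and Site 2; minimum total cost 29.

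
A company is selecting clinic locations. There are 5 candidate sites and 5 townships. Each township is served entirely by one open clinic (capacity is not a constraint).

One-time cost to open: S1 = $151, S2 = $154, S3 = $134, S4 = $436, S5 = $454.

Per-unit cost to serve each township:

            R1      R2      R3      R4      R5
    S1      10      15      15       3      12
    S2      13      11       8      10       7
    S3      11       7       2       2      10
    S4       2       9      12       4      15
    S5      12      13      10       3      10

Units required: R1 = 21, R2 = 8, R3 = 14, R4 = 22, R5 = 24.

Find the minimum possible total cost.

For any fixed open set, each township goes to its cheapest open site; total = fixed + service.
{S3}: R1→S3 11·21=231, R2→S3 7·8=56, R3→S3 2·14=28, R4→S3 2·22=44, R5→S3 10·24=240. Service 599; fixed 134; total 733.
{S2, S3}: service 527 + fixed 288 = 815
{S1, S3}: R1→S1 10·21=210, R2→S3 7·8=56, R3→S3 2·14=28, R4→S3 2·22=44, R5→S3 10·24=240. Service 578; fixed 285; total 863.
{S1, S2, S3, S4, S5}: R1→S4 2·21=42, R2→S3 7·8=56, R3→S3 2·14=28, R4→S3 2·22=44, R5→S2 7·24=168. Service 338; fixed 1329; total 1667.
No other subset beats 733.

Minimum total cost: 733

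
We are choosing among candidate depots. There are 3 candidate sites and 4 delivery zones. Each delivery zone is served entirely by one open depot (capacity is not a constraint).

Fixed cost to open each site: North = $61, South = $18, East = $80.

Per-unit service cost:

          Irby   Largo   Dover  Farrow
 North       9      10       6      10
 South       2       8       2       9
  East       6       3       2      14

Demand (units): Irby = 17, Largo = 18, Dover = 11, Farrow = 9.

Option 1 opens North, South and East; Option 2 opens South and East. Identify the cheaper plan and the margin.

Option 2 is cheaper by 61.

Option 1: {North, South, East}: Irby→South 2·17=34, Largo→East 3·18=54, Dover→South 2·11=22, Farrow→South 9·9=81. Service 191; fixed 159; total 350.
Option 2: {South, East}: Irby→South 2·17=34, Largo→East 3·18=54, Dover→South 2·11=22, Farrow→South 9·9=81. Service 191; fixed 98; total 289.
Difference: |350 − 289| = 61.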